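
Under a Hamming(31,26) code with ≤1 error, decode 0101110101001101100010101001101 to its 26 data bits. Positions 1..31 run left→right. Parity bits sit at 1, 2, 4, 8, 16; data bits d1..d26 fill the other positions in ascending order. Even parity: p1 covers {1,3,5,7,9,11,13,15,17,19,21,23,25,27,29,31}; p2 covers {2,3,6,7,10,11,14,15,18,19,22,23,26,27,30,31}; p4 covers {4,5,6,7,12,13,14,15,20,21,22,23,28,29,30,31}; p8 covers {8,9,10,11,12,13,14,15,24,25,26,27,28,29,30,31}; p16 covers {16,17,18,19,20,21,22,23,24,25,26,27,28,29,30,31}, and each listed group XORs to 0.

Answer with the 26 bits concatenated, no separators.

01100100110100010101001101

s1 (pos 1,3,5,7,9,11,13,15,17,19,21,23,25,27,29,31): 0⊕0⊕1⊕0⊕0⊕0⊕1⊕0⊕1⊕0⊕1⊕1⊕1⊕0⊕1⊕1 = 0
s2 (pos 2,3,6,7,10,11,14,15,18,19,22,23,26,27,30,31): 1⊕0⊕1⊕0⊕1⊕0⊕1⊕0⊕0⊕0⊕0⊕1⊕0⊕0⊕0⊕1 = 0
s4 (pos 4,5,6,7,12,13,14,15,20,21,22,23,28,29,30,31): 1⊕1⊕1⊕0⊕0⊕1⊕1⊕0⊕0⊕1⊕0⊕1⊕1⊕1⊕0⊕1 = 0
s8 (pos 8,9,10,11,12,13,14,15,24,25,26,27,28,29,30,31): 1⊕0⊕1⊕0⊕0⊕1⊕1⊕0⊕0⊕1⊕0⊕0⊕1⊕1⊕0⊕1 = 0
s16 (pos 16,17,18,19,20,21,22,23,24,25,26,27,28,29,30,31): 1⊕1⊕0⊕0⊕0⊕1⊕0⊕1⊕0⊕1⊕0⊕0⊕1⊕1⊕0⊕1 = 0
Syndrome s16…s1 = 00000 → no error.
Read data bits from positions 3,5,6,7,9,10,11,12,13,14,15,17,18,19,20,21,22,23,24,25,26,27,28,29,30,31: 01100100110100010101001101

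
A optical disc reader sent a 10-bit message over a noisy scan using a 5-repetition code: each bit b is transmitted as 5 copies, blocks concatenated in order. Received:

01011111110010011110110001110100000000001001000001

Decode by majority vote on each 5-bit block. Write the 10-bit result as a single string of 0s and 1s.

Block 1 (01011): 3 ones → 1
Block 2 (11111): 5 ones → 1
Block 3 (00100): 1 one → 0
Block 4 (11110): 4 ones → 1
Block 5 (11000): 2 ones → 0
Block 6 (11101): 4 ones → 1
Block 7 (00000): 0 ones → 0
Block 8 (00000): 0 ones → 0
Block 9 (10010): 2 ones → 0
Block 10 (00001): 1 one → 0

1101010000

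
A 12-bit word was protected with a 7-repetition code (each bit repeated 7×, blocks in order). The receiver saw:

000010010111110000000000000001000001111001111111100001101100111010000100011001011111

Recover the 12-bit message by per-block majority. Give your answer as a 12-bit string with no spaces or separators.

010001101001

Block 1 (0000100): 1 one → 0
Block 2 (1011111): 6 ones → 1
Block 3 (0000000): 0 ones → 0
Block 4 (0000000): 0 ones → 0
Block 5 (0100000): 1 one → 0
Block 6 (1111001): 5 ones → 1
Block 7 (1111111): 7 ones → 1
Block 8 (0000110): 2 ones → 0
Block 9 (1100111): 5 ones → 1
Block 10 (0100001): 2 ones → 0
Block 11 (0001100): 2 ones → 0
Block 12 (1011111): 6 ones → 1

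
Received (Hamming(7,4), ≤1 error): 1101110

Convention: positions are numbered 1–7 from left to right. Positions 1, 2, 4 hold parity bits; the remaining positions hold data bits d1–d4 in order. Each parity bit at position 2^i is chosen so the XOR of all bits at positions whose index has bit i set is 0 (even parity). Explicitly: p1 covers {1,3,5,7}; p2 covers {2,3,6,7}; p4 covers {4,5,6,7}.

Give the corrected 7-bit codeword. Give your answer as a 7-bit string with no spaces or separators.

1100110

s1 (pos 1,3,5,7): 1⊕0⊕1⊕0 = 0
s2 (pos 2,3,6,7): 1⊕0⊕1⊕0 = 0
s4 (pos 4,5,6,7): 1⊕1⊕1⊕0 = 1
Syndrome s4…s1 = 100 → error at position 4.
Flip position 4: 1101110 → 1100110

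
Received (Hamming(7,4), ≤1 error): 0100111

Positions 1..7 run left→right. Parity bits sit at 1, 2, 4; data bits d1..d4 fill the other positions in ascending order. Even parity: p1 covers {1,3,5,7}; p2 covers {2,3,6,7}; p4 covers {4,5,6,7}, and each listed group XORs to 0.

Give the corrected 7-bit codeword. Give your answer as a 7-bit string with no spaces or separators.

s1 (pos 1,3,5,7): 0⊕0⊕1⊕1 = 0
s2 (pos 2,3,6,7): 1⊕0⊕1⊕1 = 1
s4 (pos 4,5,6,7): 0⊕1⊕1⊕1 = 1
Syndrome s4…s1 = 110 → error at position 6.
Flip position 6: 0100111 → 0100101

0100101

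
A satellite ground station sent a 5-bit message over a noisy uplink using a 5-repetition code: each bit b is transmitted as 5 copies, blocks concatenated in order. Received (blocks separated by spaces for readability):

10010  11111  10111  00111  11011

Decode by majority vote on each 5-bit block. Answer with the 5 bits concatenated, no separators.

01111

Block 1 (10010): 2 ones → 0
Block 2 (11111): 5 ones → 1
Block 3 (10111): 4 ones → 1
Block 4 (00111): 3 ones → 1
Block 5 (11011): 4 ones → 1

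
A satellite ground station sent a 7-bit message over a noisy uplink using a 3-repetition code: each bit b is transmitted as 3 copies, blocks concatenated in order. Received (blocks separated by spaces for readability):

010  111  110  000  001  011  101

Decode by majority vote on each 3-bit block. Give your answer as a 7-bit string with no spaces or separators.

0110011

Block 1 (010): 1 one → 0
Block 2 (111): 3 ones → 1
Block 3 (110): 2 ones → 1
Block 4 (000): 0 ones → 0
Block 5 (001): 1 one → 0
Block 6 (011): 2 ones → 1
Block 7 (101): 2 ones → 1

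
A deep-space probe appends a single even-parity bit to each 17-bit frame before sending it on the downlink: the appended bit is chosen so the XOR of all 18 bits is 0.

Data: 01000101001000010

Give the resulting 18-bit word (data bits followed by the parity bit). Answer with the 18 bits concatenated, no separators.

XOR of the 17 data bits: 0⊕1⊕0⊕0⊕0⊕1⊕0⊕1⊕0⊕0⊕1⊕0⊕0⊕0⊕0⊕1⊕0 = 1
Parity bit = 1 (so all 18 bits XOR to 0).

010001010010000101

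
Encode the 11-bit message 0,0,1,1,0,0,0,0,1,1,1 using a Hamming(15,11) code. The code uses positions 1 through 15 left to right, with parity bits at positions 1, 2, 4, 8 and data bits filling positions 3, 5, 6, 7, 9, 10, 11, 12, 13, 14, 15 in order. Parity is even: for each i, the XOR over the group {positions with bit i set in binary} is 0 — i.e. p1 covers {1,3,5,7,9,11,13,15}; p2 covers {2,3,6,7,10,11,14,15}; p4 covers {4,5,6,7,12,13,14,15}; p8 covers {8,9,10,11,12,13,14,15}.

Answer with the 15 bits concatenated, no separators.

100101110000111

Place data at non-parity positions: p1 p2 0 p4 0 1 1 p8 0 0 0 0 1 1 1
p1 (pos 1,3,5,7,9,11,13,15): XOR of data positions = 0⊕0⊕1⊕0⊕0⊕1⊕1 = 1
p2 (pos 2,3,6,7,10,11,14,15): XOR of data positions = 0⊕1⊕1⊕0⊕0⊕1⊕1 = 0
p4 (pos 4,5,6,7,12,13,14,15): XOR of data positions = 0⊕1⊕1⊕0⊕1⊕1⊕1 = 1
p8 (pos 8,9,10,11,12,13,14,15): XOR of data positions = 0⊕0⊕0⊕0⊕1⊕1⊕1 = 1
Codeword: 100101110000111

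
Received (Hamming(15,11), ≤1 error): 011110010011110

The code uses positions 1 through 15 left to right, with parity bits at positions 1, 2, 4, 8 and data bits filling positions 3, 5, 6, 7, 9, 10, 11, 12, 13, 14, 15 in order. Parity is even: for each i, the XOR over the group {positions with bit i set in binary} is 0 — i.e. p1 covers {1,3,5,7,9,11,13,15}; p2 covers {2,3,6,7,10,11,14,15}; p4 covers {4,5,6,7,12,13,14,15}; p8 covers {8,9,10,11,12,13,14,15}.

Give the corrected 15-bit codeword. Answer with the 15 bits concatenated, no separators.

s1 (pos 1,3,5,7,9,11,13,15): 0⊕1⊕1⊕0⊕0⊕1⊕1⊕0 = 0
s2 (pos 2,3,6,7,10,11,14,15): 1⊕1⊕0⊕0⊕0⊕1⊕1⊕0 = 0
s4 (pos 4,5,6,7,12,13,14,15): 1⊕1⊕0⊕0⊕1⊕1⊕1⊕0 = 1
s8 (pos 8,9,10,11,12,13,14,15): 1⊕0⊕0⊕1⊕1⊕1⊕1⊕0 = 1
Syndrome s8…s1 = 1100 → error at position 12.
Flip position 12: 011110010011110 → 011110010010110

011110010010110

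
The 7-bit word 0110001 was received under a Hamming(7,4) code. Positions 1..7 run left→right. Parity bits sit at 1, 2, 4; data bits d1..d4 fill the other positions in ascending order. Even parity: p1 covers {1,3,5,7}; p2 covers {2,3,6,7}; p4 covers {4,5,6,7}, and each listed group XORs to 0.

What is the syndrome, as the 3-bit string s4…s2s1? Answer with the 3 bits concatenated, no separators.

110

s1 (pos 1,3,5,7): 0⊕1⊕0⊕1 = 0
s2 (pos 2,3,6,7): 1⊕1⊕0⊕1 = 1
s4 (pos 4,5,6,7): 0⊕0⊕0⊕1 = 1
Syndrome s4…s1 = 110 → error at position 6.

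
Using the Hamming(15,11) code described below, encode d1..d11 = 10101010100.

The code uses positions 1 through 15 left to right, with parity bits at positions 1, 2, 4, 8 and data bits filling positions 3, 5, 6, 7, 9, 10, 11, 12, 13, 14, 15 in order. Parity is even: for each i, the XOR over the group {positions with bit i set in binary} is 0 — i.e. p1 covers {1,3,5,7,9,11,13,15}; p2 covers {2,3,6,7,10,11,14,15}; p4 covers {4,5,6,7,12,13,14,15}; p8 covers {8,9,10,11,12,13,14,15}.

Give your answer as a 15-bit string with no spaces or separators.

Place data at non-parity positions: p1 p2 1 p4 0 1 0 p8 1 0 1 0 1 0 0
p1 (pos 1,3,5,7,9,11,13,15): XOR of data positions = 1⊕0⊕0⊕1⊕1⊕1⊕0 = 0
p2 (pos 2,3,6,7,10,11,14,15): XOR of data positions = 1⊕1⊕0⊕0⊕1⊕0⊕0 = 1
p4 (pos 4,5,6,7,12,13,14,15): XOR of data positions = 0⊕1⊕0⊕0⊕1⊕0⊕0 = 0
p8 (pos 8,9,10,11,12,13,14,15): XOR of data positions = 1⊕0⊕1⊕0⊕1⊕0⊕0 = 1
Codeword: 011001011010100

011001011010100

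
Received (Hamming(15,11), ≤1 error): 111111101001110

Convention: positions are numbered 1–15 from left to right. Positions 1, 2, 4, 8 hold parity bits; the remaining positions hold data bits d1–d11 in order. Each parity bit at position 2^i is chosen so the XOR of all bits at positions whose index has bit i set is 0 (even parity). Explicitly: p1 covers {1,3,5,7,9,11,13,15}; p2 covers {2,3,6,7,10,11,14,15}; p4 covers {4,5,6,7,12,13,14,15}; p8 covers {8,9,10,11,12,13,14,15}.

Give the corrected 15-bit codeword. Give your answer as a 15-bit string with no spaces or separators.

s1 (pos 1,3,5,7,9,11,13,15): 1⊕1⊕1⊕1⊕1⊕0⊕1⊕0 = 0
s2 (pos 2,3,6,7,10,11,14,15): 1⊕1⊕1⊕1⊕0⊕0⊕1⊕0 = 1
s4 (pos 4,5,6,7,12,13,14,15): 1⊕1⊕1⊕1⊕1⊕1⊕1⊕0 = 1
s8 (pos 8,9,10,11,12,13,14,15): 0⊕1⊕0⊕0⊕1⊕1⊕1⊕0 = 0
Syndrome s8…s1 = 0110 → error at position 6.
Flip position 6: 111111101001110 → 111110101001110

111110101001110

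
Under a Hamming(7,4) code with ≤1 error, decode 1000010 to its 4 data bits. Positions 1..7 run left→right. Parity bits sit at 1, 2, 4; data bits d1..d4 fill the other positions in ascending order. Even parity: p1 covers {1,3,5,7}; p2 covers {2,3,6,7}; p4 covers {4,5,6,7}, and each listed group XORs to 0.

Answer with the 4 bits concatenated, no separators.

s1 (pos 1,3,5,7): 1⊕0⊕0⊕0 = 1
s2 (pos 2,3,6,7): 0⊕0⊕1⊕0 = 1
s4 (pos 4,5,6,7): 0⊕0⊕1⊕0 = 1
Syndrome s4…s1 = 111 → error at position 7.
Flip position 7: 1000010 → 1000011
Read data bits from positions 3,5,6,7: 0011

0011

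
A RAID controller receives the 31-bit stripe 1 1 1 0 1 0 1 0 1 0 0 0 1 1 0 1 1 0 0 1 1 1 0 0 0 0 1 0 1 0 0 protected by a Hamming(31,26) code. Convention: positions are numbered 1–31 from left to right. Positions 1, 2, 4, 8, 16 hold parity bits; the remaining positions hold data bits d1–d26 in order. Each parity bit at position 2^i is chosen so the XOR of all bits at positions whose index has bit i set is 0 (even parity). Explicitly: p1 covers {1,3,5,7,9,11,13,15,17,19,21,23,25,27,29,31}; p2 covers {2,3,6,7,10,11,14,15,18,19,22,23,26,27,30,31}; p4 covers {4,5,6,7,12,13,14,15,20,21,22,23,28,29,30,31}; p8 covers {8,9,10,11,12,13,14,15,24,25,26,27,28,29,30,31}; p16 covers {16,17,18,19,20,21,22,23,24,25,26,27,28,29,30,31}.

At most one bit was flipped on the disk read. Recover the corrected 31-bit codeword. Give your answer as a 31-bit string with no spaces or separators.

1110101010001101100111010010100

s1 (pos 1,3,5,7,9,11,13,15,17,19,21,23,25,27,29,31): 1⊕1⊕1⊕1⊕1⊕0⊕1⊕0⊕1⊕0⊕1⊕0⊕0⊕1⊕1⊕0 = 0
s2 (pos 2,3,6,7,10,11,14,15,18,19,22,23,26,27,30,31): 1⊕1⊕0⊕1⊕0⊕0⊕1⊕0⊕0⊕0⊕1⊕0⊕0⊕1⊕0⊕0 = 0
s4 (pos 4,5,6,7,12,13,14,15,20,21,22,23,28,29,30,31): 0⊕1⊕0⊕1⊕0⊕1⊕1⊕0⊕1⊕1⊕1⊕0⊕0⊕1⊕0⊕0 = 0
s8 (pos 8,9,10,11,12,13,14,15,24,25,26,27,28,29,30,31): 0⊕1⊕0⊕0⊕0⊕1⊕1⊕0⊕0⊕0⊕0⊕1⊕0⊕1⊕0⊕0 = 1
s16 (pos 16,17,18,19,20,21,22,23,24,25,26,27,28,29,30,31): 1⊕1⊕0⊕0⊕1⊕1⊕1⊕0⊕0⊕0⊕0⊕1⊕0⊕1⊕0⊕0 = 1
Syndrome s16…s1 = 11000 → error at position 24.
Flip position 24: 1110101010001101100111000010100 → 1110101010001101100111010010100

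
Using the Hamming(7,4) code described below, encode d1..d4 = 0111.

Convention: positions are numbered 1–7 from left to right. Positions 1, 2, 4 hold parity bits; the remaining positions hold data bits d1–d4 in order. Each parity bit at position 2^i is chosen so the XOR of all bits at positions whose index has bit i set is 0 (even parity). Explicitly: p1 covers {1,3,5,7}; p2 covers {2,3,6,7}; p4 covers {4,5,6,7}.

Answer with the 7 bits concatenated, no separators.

0001111

Place data at non-parity positions: p1 p2 0 p4 1 1 1
p1 (pos 1,3,5,7): XOR of data positions = 0⊕1⊕1 = 0
p2 (pos 2,3,6,7): XOR of data positions = 0⊕1⊕1 = 0
p4 (pos 4,5,6,7): XOR of data positions = 1⊕1⊕1 = 1
Codeword: 0001111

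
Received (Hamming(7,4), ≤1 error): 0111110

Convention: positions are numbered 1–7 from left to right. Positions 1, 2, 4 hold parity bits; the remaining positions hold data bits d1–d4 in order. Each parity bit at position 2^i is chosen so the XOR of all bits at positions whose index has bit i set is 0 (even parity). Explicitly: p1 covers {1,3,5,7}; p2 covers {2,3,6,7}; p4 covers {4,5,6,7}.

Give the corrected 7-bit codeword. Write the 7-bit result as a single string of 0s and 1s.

0111100

s1 (pos 1,3,5,7): 0⊕1⊕1⊕0 = 0
s2 (pos 2,3,6,7): 1⊕1⊕1⊕0 = 1
s4 (pos 4,5,6,7): 1⊕1⊕1⊕0 = 1
Syndrome s4…s1 = 110 → error at position 6.
Flip position 6: 0111110 → 0111100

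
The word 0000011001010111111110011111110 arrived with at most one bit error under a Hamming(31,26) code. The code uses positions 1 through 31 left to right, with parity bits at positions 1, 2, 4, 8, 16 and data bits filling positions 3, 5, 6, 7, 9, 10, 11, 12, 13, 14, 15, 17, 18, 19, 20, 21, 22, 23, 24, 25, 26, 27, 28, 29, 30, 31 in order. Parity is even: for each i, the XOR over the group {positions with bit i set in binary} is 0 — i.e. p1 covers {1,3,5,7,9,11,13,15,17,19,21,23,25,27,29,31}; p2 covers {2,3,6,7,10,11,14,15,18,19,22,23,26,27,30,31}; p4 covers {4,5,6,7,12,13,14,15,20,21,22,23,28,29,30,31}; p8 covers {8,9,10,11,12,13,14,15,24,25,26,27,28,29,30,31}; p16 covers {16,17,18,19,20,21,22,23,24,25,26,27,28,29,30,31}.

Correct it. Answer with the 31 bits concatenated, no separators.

0000011001010111111110001111110

s1 (pos 1,3,5,7,9,11,13,15,17,19,21,23,25,27,29,31): 0⊕0⊕0⊕1⊕0⊕0⊕0⊕1⊕1⊕1⊕1⊕0⊕1⊕1⊕1⊕0 = 0
s2 (pos 2,3,6,7,10,11,14,15,18,19,22,23,26,27,30,31): 0⊕0⊕1⊕1⊕1⊕0⊕1⊕1⊕1⊕1⊕0⊕0⊕1⊕1⊕1⊕0 = 0
s4 (pos 4,5,6,7,12,13,14,15,20,21,22,23,28,29,30,31): 0⊕0⊕1⊕1⊕1⊕0⊕1⊕1⊕1⊕1⊕0⊕0⊕1⊕1⊕1⊕0 = 0
s8 (pos 8,9,10,11,12,13,14,15,24,25,26,27,28,29,30,31): 0⊕0⊕1⊕0⊕1⊕0⊕1⊕1⊕1⊕1⊕1⊕1⊕1⊕1⊕1⊕0 = 1
s16 (pos 16,17,18,19,20,21,22,23,24,25,26,27,28,29,30,31): 1⊕1⊕1⊕1⊕1⊕1⊕0⊕0⊕1⊕1⊕1⊕1⊕1⊕1⊕1⊕0 = 1
Syndrome s16…s1 = 11000 → error at position 24.
Flip position 24: 0000011001010111111110011111110 → 0000011001010111111110001111110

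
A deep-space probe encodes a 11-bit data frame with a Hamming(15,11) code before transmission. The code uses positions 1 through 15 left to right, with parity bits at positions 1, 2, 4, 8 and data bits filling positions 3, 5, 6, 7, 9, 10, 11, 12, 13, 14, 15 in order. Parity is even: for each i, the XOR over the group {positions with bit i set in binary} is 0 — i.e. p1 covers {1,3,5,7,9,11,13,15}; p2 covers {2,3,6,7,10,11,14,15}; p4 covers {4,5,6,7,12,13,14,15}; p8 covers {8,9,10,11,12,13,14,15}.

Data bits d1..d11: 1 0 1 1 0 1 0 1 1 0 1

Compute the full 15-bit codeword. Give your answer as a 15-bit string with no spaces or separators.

011101100101101

Place data at non-parity positions: p1 p2 1 p4 0 1 1 p8 0 1 0 1 1 0 1
p1 (pos 1,3,5,7,9,11,13,15): XOR of data positions = 1⊕0⊕1⊕0⊕0⊕1⊕1 = 0
p2 (pos 2,3,6,7,10,11,14,15): XOR of data positions = 1⊕1⊕1⊕1⊕0⊕0⊕1 = 1
p4 (pos 4,5,6,7,12,13,14,15): XOR of data positions = 0⊕1⊕1⊕1⊕1⊕0⊕1 = 1
p8 (pos 8,9,10,11,12,13,14,15): XOR of data positions = 0⊕1⊕0⊕1⊕1⊕0⊕1 = 0
Codeword: 011101100101101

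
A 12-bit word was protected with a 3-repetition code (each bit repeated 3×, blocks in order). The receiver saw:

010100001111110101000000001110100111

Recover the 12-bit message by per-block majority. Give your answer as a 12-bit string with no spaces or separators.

000111000101

Block 1 (010): 1 one → 0
Block 2 (100): 1 one → 0
Block 3 (001): 1 one → 0
Block 4 (111): 3 ones → 1
Block 5 (110): 2 ones → 1
Block 6 (101): 2 ones → 1
Block 7 (000): 0 ones → 0
Block 8 (000): 0 ones → 0
Block 9 (001): 1 one → 0
Block 10 (110): 2 ones → 1
Block 11 (100): 1 one → 0
Block 12 (111): 3 ones → 1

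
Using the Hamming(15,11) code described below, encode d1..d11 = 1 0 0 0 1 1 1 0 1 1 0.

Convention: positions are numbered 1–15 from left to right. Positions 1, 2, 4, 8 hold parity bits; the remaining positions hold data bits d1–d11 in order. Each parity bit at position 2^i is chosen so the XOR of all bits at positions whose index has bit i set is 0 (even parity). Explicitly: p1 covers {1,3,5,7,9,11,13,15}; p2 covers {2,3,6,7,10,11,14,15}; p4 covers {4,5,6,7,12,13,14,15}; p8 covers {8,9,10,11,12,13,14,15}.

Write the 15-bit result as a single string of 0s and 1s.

001000011110110

Place data at non-parity positions: p1 p2 1 p4 0 0 0 p8 1 1 1 0 1 1 0
p1 (pos 1,3,5,7,9,11,13,15): XOR of data positions = 1⊕0⊕0⊕1⊕1⊕1⊕0 = 0
p2 (pos 2,3,6,7,10,11,14,15): XOR of data positions = 1⊕0⊕0⊕1⊕1⊕1⊕0 = 0
p4 (pos 4,5,6,7,12,13,14,15): XOR of data positions = 0⊕0⊕0⊕0⊕1⊕1⊕0 = 0
p8 (pos 8,9,10,11,12,13,14,15): XOR of data positions = 1⊕1⊕1⊕0⊕1⊕1⊕0 = 1
Codeword: 001000011110110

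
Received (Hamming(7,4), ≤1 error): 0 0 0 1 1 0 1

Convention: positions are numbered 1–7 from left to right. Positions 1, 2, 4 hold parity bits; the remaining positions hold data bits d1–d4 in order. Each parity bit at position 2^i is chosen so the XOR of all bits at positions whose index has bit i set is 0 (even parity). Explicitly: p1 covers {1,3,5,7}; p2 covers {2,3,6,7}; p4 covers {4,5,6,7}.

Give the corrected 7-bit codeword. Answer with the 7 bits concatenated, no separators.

s1 (pos 1,3,5,7): 0⊕0⊕1⊕1 = 0
s2 (pos 2,3,6,7): 0⊕0⊕0⊕1 = 1
s4 (pos 4,5,6,7): 1⊕1⊕0⊕1 = 1
Syndrome s4…s1 = 110 → error at position 6.
Flip position 6: 0001101 → 0001111

0001111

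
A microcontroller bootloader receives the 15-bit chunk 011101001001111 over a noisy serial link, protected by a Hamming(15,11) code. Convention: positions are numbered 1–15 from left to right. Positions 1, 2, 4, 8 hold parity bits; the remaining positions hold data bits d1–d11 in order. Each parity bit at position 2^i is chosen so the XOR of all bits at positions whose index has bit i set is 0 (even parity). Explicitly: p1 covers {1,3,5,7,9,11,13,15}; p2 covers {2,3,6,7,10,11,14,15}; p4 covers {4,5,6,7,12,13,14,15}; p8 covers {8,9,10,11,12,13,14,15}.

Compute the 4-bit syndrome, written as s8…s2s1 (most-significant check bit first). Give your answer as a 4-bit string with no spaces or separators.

1010

s1 (pos 1,3,5,7,9,11,13,15): 0⊕1⊕0⊕0⊕1⊕0⊕1⊕1 = 0
s2 (pos 2,3,6,7,10,11,14,15): 1⊕1⊕1⊕0⊕0⊕0⊕1⊕1 = 1
s4 (pos 4,5,6,7,12,13,14,15): 1⊕0⊕1⊕0⊕1⊕1⊕1⊕1 = 0
s8 (pos 8,9,10,11,12,13,14,15): 0⊕1⊕0⊕0⊕1⊕1⊕1⊕1 = 1
Syndrome s8…s1 = 1010 → error at position 10.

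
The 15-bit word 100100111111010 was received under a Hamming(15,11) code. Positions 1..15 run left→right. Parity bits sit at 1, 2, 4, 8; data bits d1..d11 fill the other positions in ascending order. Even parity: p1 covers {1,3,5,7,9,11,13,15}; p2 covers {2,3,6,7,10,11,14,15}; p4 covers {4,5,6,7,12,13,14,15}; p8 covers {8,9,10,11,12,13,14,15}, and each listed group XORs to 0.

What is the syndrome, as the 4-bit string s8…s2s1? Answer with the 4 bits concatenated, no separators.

s1 (pos 1,3,5,7,9,11,13,15): 1⊕0⊕0⊕1⊕1⊕1⊕0⊕0 = 0
s2 (pos 2,3,6,7,10,11,14,15): 0⊕0⊕0⊕1⊕1⊕1⊕1⊕0 = 0
s4 (pos 4,5,6,7,12,13,14,15): 1⊕0⊕0⊕1⊕1⊕0⊕1⊕0 = 0
s8 (pos 8,9,10,11,12,13,14,15): 1⊕1⊕1⊕1⊕1⊕0⊕1⊕0 = 0
Syndrome s8…s1 = 0000 → no error.

0000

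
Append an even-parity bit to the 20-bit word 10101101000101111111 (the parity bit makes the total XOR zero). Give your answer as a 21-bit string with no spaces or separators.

101011010001011111111

XOR of the 20 data bits: 1⊕0⊕1⊕0⊕1⊕1⊕0⊕1⊕0⊕0⊕0⊕1⊕0⊕1⊕1⊕1⊕1⊕1⊕1⊕1 = 1
Parity bit = 1 (so all 21 bits XOR to 0).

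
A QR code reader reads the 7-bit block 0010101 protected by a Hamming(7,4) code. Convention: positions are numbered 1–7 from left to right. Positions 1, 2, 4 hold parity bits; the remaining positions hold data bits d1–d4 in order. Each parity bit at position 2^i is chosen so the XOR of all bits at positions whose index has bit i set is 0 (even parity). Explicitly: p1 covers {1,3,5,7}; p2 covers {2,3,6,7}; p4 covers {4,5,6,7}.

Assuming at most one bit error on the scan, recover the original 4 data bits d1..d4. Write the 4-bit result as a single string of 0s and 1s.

1101

s1 (pos 1,3,5,7): 0⊕1⊕1⊕1 = 1
s2 (pos 2,3,6,7): 0⊕1⊕0⊕1 = 0
s4 (pos 4,5,6,7): 0⊕1⊕0⊕1 = 0
Syndrome s4…s1 = 001 → error at position 1.
Flip position 1: 0010101 → 1010101
Read data bits from positions 3,5,6,7: 1101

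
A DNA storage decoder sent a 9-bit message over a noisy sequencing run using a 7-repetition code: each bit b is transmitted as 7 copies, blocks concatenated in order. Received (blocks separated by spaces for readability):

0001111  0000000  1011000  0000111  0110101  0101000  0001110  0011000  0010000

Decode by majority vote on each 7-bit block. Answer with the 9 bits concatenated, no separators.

Block 1 (0001111): 4 ones → 1
Block 2 (0000000): 0 ones → 0
Block 3 (1011000): 3 ones → 0
Block 4 (0000111): 3 ones → 0
Block 5 (0110101): 4 ones → 1
Block 6 (0101000): 2 ones → 0
Block 7 (0001110): 3 ones → 0
Block 8 (0011000): 2 ones → 0
Block 9 (0010000): 1 one → 0

100010000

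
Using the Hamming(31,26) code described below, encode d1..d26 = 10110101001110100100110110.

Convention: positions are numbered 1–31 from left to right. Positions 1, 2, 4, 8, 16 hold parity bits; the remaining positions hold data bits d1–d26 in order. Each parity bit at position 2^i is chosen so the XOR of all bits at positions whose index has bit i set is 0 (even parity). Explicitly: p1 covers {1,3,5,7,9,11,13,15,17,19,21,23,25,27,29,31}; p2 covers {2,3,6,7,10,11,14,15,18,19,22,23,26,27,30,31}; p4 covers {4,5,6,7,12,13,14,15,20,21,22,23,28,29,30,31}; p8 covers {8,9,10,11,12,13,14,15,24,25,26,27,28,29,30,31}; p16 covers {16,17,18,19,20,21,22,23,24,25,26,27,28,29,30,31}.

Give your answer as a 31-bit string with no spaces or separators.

1010011101010010110100100110110

Place data at non-parity positions: p1 p2 1 p4 0 1 1 p8 0 1 0 1 0 0 1 p16 1 1 0 1 0 0 1 0 0 1 1 0 1 1 0
p1 (pos 1,3,5,7,9,11,13,15,17,19,21,23,25,27,29,31): XOR of data positions = 1⊕0⊕1⊕0⊕0⊕0⊕1⊕1⊕0⊕0⊕1⊕0⊕1⊕1⊕0 = 1
p2 (pos 2,3,6,7,10,11,14,15,18,19,22,23,26,27,30,31): XOR of data positions = 1⊕1⊕1⊕1⊕0⊕0⊕1⊕1⊕0⊕0⊕1⊕1⊕1⊕1⊕0 = 0
p4 (pos 4,5,6,7,12,13,14,15,20,21,22,23,28,29,30,31): XOR of data positions = 0⊕1⊕1⊕1⊕0⊕0⊕1⊕1⊕0⊕0⊕1⊕0⊕1⊕1⊕0 = 0
p8 (pos 8,9,10,11,12,13,14,15,24,25,26,27,28,29,30,31): XOR of data positions = 0⊕1⊕0⊕1⊕0⊕0⊕1⊕0⊕0⊕1⊕1⊕0⊕1⊕1⊕0 = 1
p16 (pos 16,17,18,19,20,21,22,23,24,25,26,27,28,29,30,31): XOR of data positions = 1⊕1⊕0⊕1⊕0⊕0⊕1⊕0⊕0⊕1⊕1⊕0⊕1⊕1⊕0 = 0
Codeword: 1010011101010010110100100110110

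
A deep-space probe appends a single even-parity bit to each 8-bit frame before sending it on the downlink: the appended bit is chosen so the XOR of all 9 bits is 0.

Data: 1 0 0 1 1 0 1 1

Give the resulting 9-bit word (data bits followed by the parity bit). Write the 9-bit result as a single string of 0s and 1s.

XOR of the 8 data bits: 1⊕0⊕0⊕1⊕1⊕0⊕1⊕1 = 1
Parity bit = 1 (so all 9 bits XOR to 0).

100110111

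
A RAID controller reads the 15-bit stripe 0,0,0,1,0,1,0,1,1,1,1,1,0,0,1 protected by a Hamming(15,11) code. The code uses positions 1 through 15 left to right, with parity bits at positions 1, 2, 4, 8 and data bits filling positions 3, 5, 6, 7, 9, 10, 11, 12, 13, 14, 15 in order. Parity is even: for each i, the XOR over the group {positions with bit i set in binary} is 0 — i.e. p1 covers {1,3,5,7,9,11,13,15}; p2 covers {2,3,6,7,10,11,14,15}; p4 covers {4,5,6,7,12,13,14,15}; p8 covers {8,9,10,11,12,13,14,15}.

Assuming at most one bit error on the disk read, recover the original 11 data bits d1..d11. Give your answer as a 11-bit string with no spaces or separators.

00101111001

s1 (pos 1,3,5,7,9,11,13,15): 0⊕0⊕0⊕0⊕1⊕1⊕0⊕1 = 1
s2 (pos 2,3,6,7,10,11,14,15): 0⊕0⊕1⊕0⊕1⊕1⊕0⊕1 = 0
s4 (pos 4,5,6,7,12,13,14,15): 1⊕0⊕1⊕0⊕1⊕0⊕0⊕1 = 0
s8 (pos 8,9,10,11,12,13,14,15): 1⊕1⊕1⊕1⊕1⊕0⊕0⊕1 = 0
Syndrome s8…s1 = 0001 → error at position 1.
Flip position 1: 000101011111001 → 100101011111001
Read data bits from positions 3,5,6,7,9,10,11,12,13,14,15: 00101111001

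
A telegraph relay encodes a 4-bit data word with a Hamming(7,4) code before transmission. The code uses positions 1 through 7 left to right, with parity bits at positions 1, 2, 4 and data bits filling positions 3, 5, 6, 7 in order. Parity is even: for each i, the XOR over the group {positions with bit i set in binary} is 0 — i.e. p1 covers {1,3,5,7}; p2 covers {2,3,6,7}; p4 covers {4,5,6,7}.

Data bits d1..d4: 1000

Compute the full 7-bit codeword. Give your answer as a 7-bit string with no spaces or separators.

1110000

Place data at non-parity positions: p1 p2 1 p4 0 0 0
p1 (pos 1,3,5,7): XOR of data positions = 1⊕0⊕0 = 1
p2 (pos 2,3,6,7): XOR of data positions = 1⊕0⊕0 = 1
p4 (pos 4,5,6,7): XOR of data positions = 0⊕0⊕0 = 0
Codeword: 1110000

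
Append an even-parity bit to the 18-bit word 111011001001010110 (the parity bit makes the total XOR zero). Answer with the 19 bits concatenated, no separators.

XOR of the 18 data bits: 1⊕1⊕1⊕0⊕1⊕1⊕0⊕0⊕1⊕0⊕0⊕1⊕0⊕1⊕0⊕1⊕1⊕0 = 0
Parity bit = 0 (so all 19 bits XOR to 0).

1110110010010101100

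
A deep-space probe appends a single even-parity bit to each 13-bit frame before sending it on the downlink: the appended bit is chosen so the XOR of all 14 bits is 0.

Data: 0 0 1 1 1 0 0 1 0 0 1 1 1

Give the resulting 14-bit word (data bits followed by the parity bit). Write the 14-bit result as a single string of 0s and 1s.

00111001001111

XOR of the 13 data bits: 0⊕0⊕1⊕1⊕1⊕0⊕0⊕1⊕0⊕0⊕1⊕1⊕1 = 1
Parity bit = 1 (so all 14 bits XOR to 0).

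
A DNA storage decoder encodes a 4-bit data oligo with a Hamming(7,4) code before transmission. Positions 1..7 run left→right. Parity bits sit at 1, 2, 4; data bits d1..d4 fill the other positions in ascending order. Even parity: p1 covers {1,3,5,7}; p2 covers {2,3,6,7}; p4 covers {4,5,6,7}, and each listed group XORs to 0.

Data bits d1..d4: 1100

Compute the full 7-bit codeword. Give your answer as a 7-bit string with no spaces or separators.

0111100

Place data at non-parity positions: p1 p2 1 p4 1 0 0
p1 (pos 1,3,5,7): XOR of data positions = 1⊕1⊕0 = 0
p2 (pos 2,3,6,7): XOR of data positions = 1⊕0⊕0 = 1
p4 (pos 4,5,6,7): XOR of data positions = 1⊕0⊕0 = 1
Codeword: 0111100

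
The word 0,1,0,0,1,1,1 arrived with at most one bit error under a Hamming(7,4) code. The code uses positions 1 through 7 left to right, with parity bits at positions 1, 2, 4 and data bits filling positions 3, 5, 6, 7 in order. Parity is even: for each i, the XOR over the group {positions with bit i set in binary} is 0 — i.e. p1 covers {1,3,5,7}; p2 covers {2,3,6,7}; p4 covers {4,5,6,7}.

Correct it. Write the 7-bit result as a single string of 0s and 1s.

0100101

s1 (pos 1,3,5,7): 0⊕0⊕1⊕1 = 0
s2 (pos 2,3,6,7): 1⊕0⊕1⊕1 = 1
s4 (pos 4,5,6,7): 0⊕1⊕1⊕1 = 1
Syndrome s4…s1 = 110 → error at position 6.
Flip position 6: 0100111 → 0100101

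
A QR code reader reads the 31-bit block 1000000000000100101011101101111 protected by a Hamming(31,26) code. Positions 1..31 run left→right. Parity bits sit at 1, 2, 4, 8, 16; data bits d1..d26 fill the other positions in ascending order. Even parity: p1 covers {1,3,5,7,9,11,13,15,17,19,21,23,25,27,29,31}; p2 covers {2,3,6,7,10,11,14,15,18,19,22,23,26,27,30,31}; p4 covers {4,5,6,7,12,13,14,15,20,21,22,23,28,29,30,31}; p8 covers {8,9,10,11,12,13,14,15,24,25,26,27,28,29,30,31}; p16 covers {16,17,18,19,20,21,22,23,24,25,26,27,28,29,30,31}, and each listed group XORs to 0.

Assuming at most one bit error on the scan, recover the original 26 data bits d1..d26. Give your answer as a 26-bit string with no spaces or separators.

00000000010101011101001111

s1 (pos 1,3,5,7,9,11,13,15,17,19,21,23,25,27,29,31): 1⊕0⊕0⊕0⊕0⊕0⊕0⊕0⊕1⊕1⊕1⊕1⊕1⊕0⊕1⊕1 = 0
s2 (pos 2,3,6,7,10,11,14,15,18,19,22,23,26,27,30,31): 0⊕0⊕0⊕0⊕0⊕0⊕1⊕0⊕0⊕1⊕1⊕1⊕1⊕0⊕1⊕1 = 1
s4 (pos 4,5,6,7,12,13,14,15,20,21,22,23,28,29,30,31): 0⊕0⊕0⊕0⊕0⊕0⊕1⊕0⊕0⊕1⊕1⊕1⊕1⊕1⊕1⊕1 = 0
s8 (pos 8,9,10,11,12,13,14,15,24,25,26,27,28,29,30,31): 0⊕0⊕0⊕0⊕0⊕0⊕1⊕0⊕0⊕1⊕1⊕0⊕1⊕1⊕1⊕1 = 1
s16 (pos 16,17,18,19,20,21,22,23,24,25,26,27,28,29,30,31): 0⊕1⊕0⊕1⊕0⊕1⊕1⊕1⊕0⊕1⊕1⊕0⊕1⊕1⊕1⊕1 = 1
Syndrome s16…s1 = 11010 → error at position 26.
Flip position 26: 1000000000000100101011101101111 → 1000000000000100101011101001111
Read data bits from positions 3,5,6,7,9,10,11,12,13,14,15,17,18,19,20,21,22,23,24,25,26,27,28,29,30,31: 00000000010101011101001111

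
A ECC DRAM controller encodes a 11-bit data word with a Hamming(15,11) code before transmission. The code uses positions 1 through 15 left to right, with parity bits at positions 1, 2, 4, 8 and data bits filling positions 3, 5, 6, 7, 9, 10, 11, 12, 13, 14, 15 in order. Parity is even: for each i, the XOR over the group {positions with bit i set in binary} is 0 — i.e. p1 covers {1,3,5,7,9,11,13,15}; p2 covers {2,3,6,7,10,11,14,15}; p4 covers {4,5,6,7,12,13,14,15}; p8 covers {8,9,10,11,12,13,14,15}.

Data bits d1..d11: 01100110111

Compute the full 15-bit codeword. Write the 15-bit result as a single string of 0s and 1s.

Place data at non-parity positions: p1 p2 0 p4 1 1 0 p8 0 1 1 0 1 1 1
p1 (pos 1,3,5,7,9,11,13,15): XOR of data positions = 0⊕1⊕0⊕0⊕1⊕1⊕1 = 0
p2 (pos 2,3,6,7,10,11,14,15): XOR of data positions = 0⊕1⊕0⊕1⊕1⊕1⊕1 = 1
p4 (pos 4,5,6,7,12,13,14,15): XOR of data positions = 1⊕1⊕0⊕0⊕1⊕1⊕1 = 1
p8 (pos 8,9,10,11,12,13,14,15): XOR of data positions = 0⊕1⊕1⊕0⊕1⊕1⊕1 = 1
Codeword: 010111010110111

010111010110111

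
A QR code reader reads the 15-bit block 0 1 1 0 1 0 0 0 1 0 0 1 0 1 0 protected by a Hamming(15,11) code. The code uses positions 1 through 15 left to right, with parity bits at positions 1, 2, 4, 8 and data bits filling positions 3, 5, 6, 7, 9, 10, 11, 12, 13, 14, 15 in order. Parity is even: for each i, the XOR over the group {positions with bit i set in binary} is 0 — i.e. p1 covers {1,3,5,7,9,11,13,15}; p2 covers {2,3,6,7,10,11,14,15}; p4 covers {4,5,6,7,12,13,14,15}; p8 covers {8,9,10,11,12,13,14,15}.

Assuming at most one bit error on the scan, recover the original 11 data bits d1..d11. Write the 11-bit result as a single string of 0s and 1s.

11001001011

s1 (pos 1,3,5,7,9,11,13,15): 0⊕1⊕1⊕0⊕1⊕0⊕0⊕0 = 1
s2 (pos 2,3,6,7,10,11,14,15): 1⊕1⊕0⊕0⊕0⊕0⊕1⊕0 = 1
s4 (pos 4,5,6,7,12,13,14,15): 0⊕1⊕0⊕0⊕1⊕0⊕1⊕0 = 1
s8 (pos 8,9,10,11,12,13,14,15): 0⊕1⊕0⊕0⊕1⊕0⊕1⊕0 = 1
Syndrome s8…s1 = 1111 → error at position 15.
Flip position 15: 011010001001010 → 011010001001011
Read data bits from positions 3,5,6,7,9,10,11,12,13,14,15: 11001001011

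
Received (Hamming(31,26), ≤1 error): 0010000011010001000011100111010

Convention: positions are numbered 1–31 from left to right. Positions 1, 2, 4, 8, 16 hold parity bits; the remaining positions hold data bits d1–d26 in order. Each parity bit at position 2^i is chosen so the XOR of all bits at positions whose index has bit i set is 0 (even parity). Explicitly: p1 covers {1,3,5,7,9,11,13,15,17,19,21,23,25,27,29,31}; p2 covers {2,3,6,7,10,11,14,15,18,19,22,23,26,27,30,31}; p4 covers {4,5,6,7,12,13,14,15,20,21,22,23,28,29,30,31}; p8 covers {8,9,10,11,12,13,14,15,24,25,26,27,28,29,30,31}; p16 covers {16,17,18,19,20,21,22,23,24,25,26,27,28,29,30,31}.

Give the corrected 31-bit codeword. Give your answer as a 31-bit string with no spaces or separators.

0010000011110001000011100111010

s1 (pos 1,3,5,7,9,11,13,15,17,19,21,23,25,27,29,31): 0⊕1⊕0⊕0⊕1⊕0⊕0⊕0⊕0⊕0⊕1⊕1⊕0⊕1⊕0⊕0 = 1
s2 (pos 2,3,6,7,10,11,14,15,18,19,22,23,26,27,30,31): 0⊕1⊕0⊕0⊕1⊕0⊕0⊕0⊕0⊕0⊕1⊕1⊕1⊕1⊕1⊕0 = 1
s4 (pos 4,5,6,7,12,13,14,15,20,21,22,23,28,29,30,31): 0⊕0⊕0⊕0⊕1⊕0⊕0⊕0⊕0⊕1⊕1⊕1⊕1⊕0⊕1⊕0 = 0
s8 (pos 8,9,10,11,12,13,14,15,24,25,26,27,28,29,30,31): 0⊕1⊕1⊕0⊕1⊕0⊕0⊕0⊕0⊕0⊕1⊕1⊕1⊕0⊕1⊕0 = 1
s16 (pos 16,17,18,19,20,21,22,23,24,25,26,27,28,29,30,31): 1⊕0⊕0⊕0⊕0⊕1⊕1⊕1⊕0⊕0⊕1⊕1⊕1⊕0⊕1⊕0 = 0
Syndrome s16…s1 = 01011 → error at position 11.
Flip position 11: 0010000011010001000011100111010 → 0010000011110001000011100111010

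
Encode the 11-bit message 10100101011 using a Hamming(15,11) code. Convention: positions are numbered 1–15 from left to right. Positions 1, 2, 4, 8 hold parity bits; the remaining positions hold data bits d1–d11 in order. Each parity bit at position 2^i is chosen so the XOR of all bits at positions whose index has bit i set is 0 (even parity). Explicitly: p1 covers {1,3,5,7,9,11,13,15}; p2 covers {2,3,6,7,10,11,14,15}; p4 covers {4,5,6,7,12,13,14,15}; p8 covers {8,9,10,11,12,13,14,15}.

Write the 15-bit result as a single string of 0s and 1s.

Place data at non-parity positions: p1 p2 1 p4 0 1 0 p8 0 1 0 1 0 1 1
p1 (pos 1,3,5,7,9,11,13,15): XOR of data positions = 1⊕0⊕0⊕0⊕0⊕0⊕1 = 0
p2 (pos 2,3,6,7,10,11,14,15): XOR of data positions = 1⊕1⊕0⊕1⊕0⊕1⊕1 = 1
p4 (pos 4,5,6,7,12,13,14,15): XOR of data positions = 0⊕1⊕0⊕1⊕0⊕1⊕1 = 0
p8 (pos 8,9,10,11,12,13,14,15): XOR of data positions = 0⊕1⊕0⊕1⊕0⊕1⊕1 = 0
Codeword: 011001000101011

011001000101011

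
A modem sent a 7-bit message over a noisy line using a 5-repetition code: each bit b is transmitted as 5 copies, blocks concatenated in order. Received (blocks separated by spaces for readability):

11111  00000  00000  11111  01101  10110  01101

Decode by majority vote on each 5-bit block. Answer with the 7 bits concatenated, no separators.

Block 1 (11111): 5 ones → 1
Block 2 (00000): 0 ones → 0
Block 3 (00000): 0 ones → 0
Block 4 (11111): 5 ones → 1
Block 5 (01101): 3 ones → 1
Block 6 (10110): 3 ones → 1
Block 7 (01101): 3 ones → 1

1001111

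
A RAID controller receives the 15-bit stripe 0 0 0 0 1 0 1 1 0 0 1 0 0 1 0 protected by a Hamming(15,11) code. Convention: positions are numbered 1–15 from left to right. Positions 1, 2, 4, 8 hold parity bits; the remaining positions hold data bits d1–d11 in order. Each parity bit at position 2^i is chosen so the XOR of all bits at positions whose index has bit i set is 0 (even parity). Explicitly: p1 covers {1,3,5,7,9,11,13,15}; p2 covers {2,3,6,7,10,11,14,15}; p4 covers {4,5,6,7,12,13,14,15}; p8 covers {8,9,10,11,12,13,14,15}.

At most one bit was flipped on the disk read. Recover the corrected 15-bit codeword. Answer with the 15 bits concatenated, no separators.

000010110010011

s1 (pos 1,3,5,7,9,11,13,15): 0⊕0⊕1⊕1⊕0⊕1⊕0⊕0 = 1
s2 (pos 2,3,6,7,10,11,14,15): 0⊕0⊕0⊕1⊕0⊕1⊕1⊕0 = 1
s4 (pos 4,5,6,7,12,13,14,15): 0⊕1⊕0⊕1⊕0⊕0⊕1⊕0 = 1
s8 (pos 8,9,10,11,12,13,14,15): 1⊕0⊕0⊕1⊕0⊕0⊕1⊕0 = 1
Syndrome s8…s1 = 1111 → error at position 15.
Flip position 15: 000010110010010 → 000010110010011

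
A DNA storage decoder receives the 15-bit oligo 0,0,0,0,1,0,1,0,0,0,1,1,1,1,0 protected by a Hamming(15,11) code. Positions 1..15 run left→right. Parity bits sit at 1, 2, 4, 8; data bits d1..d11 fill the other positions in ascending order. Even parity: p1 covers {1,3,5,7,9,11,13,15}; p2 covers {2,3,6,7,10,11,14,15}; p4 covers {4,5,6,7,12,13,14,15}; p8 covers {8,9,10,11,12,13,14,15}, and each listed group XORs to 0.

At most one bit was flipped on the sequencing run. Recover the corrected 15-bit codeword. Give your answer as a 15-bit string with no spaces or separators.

s1 (pos 1,3,5,7,9,11,13,15): 0⊕0⊕1⊕1⊕0⊕1⊕1⊕0 = 0
s2 (pos 2,3,6,7,10,11,14,15): 0⊕0⊕0⊕1⊕0⊕1⊕1⊕0 = 1
s4 (pos 4,5,6,7,12,13,14,15): 0⊕1⊕0⊕1⊕1⊕1⊕1⊕0 = 1
s8 (pos 8,9,10,11,12,13,14,15): 0⊕0⊕0⊕1⊕1⊕1⊕1⊕0 = 0
Syndrome s8…s1 = 0110 → error at position 6.
Flip position 6: 000010100011110 → 000011100011110

000011100011110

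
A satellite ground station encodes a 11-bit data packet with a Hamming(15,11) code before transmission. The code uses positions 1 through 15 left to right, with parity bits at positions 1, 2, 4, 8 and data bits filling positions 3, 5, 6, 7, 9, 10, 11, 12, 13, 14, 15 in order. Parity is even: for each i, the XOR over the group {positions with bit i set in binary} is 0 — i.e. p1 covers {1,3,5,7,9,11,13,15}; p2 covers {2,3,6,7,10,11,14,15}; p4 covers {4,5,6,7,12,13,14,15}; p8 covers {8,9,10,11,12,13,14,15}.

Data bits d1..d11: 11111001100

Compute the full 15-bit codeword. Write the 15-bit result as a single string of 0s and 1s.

Place data at non-parity positions: p1 p2 1 p4 1 1 1 p8 1 0 0 1 1 0 0
p1 (pos 1,3,5,7,9,11,13,15): XOR of data positions = 1⊕1⊕1⊕1⊕0⊕1⊕0 = 1
p2 (pos 2,3,6,7,10,11,14,15): XOR of data positions = 1⊕1⊕1⊕0⊕0⊕0⊕0 = 1
p4 (pos 4,5,6,7,12,13,14,15): XOR of data positions = 1⊕1⊕1⊕1⊕1⊕0⊕0 = 1
p8 (pos 8,9,10,11,12,13,14,15): XOR of data positions = 1⊕0⊕0⊕1⊕1⊕0⊕0 = 1
Codeword: 111111111001100

111111111001100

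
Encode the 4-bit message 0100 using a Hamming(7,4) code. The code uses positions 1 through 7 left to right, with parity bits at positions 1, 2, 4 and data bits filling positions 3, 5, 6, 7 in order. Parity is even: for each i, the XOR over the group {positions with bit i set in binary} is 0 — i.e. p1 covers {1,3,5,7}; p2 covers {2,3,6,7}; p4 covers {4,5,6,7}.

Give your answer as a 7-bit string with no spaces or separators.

1001100

Place data at non-parity positions: p1 p2 0 p4 1 0 0
p1 (pos 1,3,5,7): XOR of data positions = 0⊕1⊕0 = 1
p2 (pos 2,3,6,7): XOR of data positions = 0⊕0⊕0 = 0
p4 (pos 4,5,6,7): XOR of data positions = 1⊕0⊕0 = 1
Codeword: 1001100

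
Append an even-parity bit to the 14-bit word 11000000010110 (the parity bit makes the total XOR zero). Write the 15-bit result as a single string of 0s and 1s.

110000000101101

XOR of the 14 data bits: 1⊕1⊕0⊕0⊕0⊕0⊕0⊕0⊕0⊕1⊕0⊕1⊕1⊕0 = 1
Parity bit = 1 (so all 15 bits XOR to 0).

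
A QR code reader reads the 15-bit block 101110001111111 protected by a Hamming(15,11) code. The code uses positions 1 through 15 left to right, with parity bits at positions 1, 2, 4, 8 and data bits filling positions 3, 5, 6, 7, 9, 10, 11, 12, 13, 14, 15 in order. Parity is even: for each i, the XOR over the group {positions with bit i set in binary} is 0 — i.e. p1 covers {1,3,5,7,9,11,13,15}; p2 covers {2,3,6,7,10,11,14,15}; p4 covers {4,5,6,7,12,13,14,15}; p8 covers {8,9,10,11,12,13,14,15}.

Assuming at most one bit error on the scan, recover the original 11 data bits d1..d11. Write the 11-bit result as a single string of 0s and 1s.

s1 (pos 1,3,5,7,9,11,13,15): 1⊕1⊕1⊕0⊕1⊕1⊕1⊕1 = 1
s2 (pos 2,3,6,7,10,11,14,15): 0⊕1⊕0⊕0⊕1⊕1⊕1⊕1 = 1
s4 (pos 4,5,6,7,12,13,14,15): 1⊕1⊕0⊕0⊕1⊕1⊕1⊕1 = 0
s8 (pos 8,9,10,11,12,13,14,15): 0⊕1⊕1⊕1⊕1⊕1⊕1⊕1 = 1
Syndrome s8…s1 = 1011 → error at position 11.
Flip position 11: 101110001111111 → 101110001101111
Read data bits from positions 3,5,6,7,9,10,11,12,13,14,15: 11001101111

11001101111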